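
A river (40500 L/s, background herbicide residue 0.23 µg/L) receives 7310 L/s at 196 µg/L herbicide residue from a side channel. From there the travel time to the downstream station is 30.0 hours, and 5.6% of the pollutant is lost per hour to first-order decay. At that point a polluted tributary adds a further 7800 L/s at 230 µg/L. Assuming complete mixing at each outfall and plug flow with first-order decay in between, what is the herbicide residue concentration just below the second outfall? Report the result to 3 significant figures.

Flow-weighted average: C = (40500·0.2300 + 7310·196.0) / 47810 = 1442000/47810 = 30.16 µg/L; combined flow 47810 L/s.
5.6%/h lost → k = −ln(1 − 0.056) = 0.05763 h⁻¹.
Decay over the reach: 30.16·exp(−kt) = 30.16·0.1775 = 5.353 µg/L.
At the second outfall, C = (47810·5.353 + 7800·230.0) / (47810 + 7800) = 36.86 µg/L.

36.9 µg/L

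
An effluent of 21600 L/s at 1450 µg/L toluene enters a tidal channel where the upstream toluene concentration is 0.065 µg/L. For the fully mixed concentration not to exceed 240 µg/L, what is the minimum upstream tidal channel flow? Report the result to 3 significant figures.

109000 L/s

Set C_mix = 240: (Q·0.06500 + 21600·1450) / (Q + 21600) = 240
→ Q = 21600·(1450 − 240)/(240 − 0.06500) = 108900 L/s.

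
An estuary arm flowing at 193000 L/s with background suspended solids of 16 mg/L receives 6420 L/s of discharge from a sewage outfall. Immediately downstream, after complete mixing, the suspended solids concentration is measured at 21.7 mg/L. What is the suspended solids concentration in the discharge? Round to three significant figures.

193 mg/L

Mass balance: 193000·16.00 + 6420·Cₑ = 199400·21.70
→ Cₑ = (199400·21.70 − 193000·16.00) / 6420 = 193.1 mg/L.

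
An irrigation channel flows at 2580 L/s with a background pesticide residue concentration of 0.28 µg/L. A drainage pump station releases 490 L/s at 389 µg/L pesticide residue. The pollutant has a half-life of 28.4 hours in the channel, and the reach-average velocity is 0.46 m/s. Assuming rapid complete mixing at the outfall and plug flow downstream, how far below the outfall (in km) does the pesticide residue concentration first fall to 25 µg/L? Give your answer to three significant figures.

Mass balance: C = (2580·0.2800 + 490.0·389.0) / 3070 = 191300/3070 = 62.32 µg/L.
Half-life 28.4 h → k = ln 2 / 28.4 = 0.02441 h⁻¹ = 0.5858 d⁻¹.
Set 62.32·exp(−k·t) = 25 → t = ln(62.32/25)/k = 134700 s = 37.43 h.
Distance = v·t = 0.46·134700 = 61980 m = 61.98 km.

62.0 km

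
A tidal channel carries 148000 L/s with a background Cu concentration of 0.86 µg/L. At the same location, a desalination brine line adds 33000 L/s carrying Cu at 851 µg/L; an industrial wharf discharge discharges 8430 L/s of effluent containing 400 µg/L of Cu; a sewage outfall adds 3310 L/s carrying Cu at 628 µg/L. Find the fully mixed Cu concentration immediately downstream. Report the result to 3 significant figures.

175 µg/L

Mixed concentration C = ΣQC/ΣQ = (148000·0.8600 + 33000·851.0 + 8430·400.0 + 3310·628.0) / 192700 = 33660000/192700 = 174.6 µg/L.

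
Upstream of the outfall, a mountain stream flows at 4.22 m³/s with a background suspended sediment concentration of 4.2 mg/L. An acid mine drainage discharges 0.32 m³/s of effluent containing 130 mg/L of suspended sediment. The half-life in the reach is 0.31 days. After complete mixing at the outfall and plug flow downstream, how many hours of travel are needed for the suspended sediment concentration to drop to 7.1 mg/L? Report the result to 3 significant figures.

Mixed concentration C = ΣQC/ΣQ = (4.220·4.200 + 0.3200·130.0) / 4.540 = 59.32/4.540 = 13.07 mg/L.
Half-life 0.31 d → k = ln 2 / 0.31 = 2.236 d⁻¹.
13.07·exp(−k·t) = 7.1 → t = ln(13.07/7.1)/k = 23570 s = 6.547 h.

6.55 h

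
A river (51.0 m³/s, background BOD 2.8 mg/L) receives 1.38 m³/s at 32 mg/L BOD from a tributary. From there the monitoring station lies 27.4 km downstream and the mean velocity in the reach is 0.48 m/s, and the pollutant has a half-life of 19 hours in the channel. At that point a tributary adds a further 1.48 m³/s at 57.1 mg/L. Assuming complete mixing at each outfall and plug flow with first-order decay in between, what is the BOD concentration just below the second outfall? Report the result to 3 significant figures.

Mass balance: C = (51.00·2.800 + 1.380·32.00) / 52.38 = 187.0/52.38 = 3.569 mg/L; combined flow 52.38 m³/s.
Travel time t = 27.4·1000 / 0.48 = 57080 s = 15.86 h.
Half-life 19 h → k = ln 2 / 19 = 0.03648 h⁻¹ = 0.8756 d⁻¹.
After decay, C = 3.569 × e^(−kt) = 3.569 × 0.5608 = 2.002 mg/L.
At the second outfall, C = (52.38·2.002 + 1.480·57.10) / (52.38 + 1.480) = 3.516 mg/L.

3.52 mg/L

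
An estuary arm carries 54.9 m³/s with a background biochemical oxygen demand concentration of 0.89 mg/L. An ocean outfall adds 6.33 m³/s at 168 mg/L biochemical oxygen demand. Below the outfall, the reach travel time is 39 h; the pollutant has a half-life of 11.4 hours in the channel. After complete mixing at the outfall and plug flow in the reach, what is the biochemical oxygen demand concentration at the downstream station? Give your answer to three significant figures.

After mixing, C = (54.90·0.8900 + 6.330·168.0) / 61.23 = 1112/61.23 = 18.17 mg/L.
Half-life 11.4 h → k = ln 2 / 11.4 = 0.06080 h⁻¹ = 1.459 d⁻¹.
Decay over the reach: 18.17·exp(−kt) = 18.17·0.09336 = 1.696 mg/L.

1.70 mg/L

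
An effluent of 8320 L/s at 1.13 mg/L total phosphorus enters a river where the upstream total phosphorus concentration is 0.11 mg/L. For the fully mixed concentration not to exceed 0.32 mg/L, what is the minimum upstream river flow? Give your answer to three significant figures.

Set C_mix = 0.32: (Q·0.1100 + 8320·1.130) / (Q + 8320) = 0.32
→ Q = 8320·(1.130 − 0.32)/(0.32 − 0.1100) = 32090 L/s.

32100 L/s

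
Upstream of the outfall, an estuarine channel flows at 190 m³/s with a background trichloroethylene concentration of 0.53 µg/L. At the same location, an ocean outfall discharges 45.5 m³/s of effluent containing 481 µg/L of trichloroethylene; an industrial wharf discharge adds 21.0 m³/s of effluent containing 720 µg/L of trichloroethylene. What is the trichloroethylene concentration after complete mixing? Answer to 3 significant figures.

145 µg/L

Mass balance: C = (190.0·0.5300 + 45.50·481.0 + 21.00·720.0) / 256.5 = 37110/256.5 = 144.7 µg/L.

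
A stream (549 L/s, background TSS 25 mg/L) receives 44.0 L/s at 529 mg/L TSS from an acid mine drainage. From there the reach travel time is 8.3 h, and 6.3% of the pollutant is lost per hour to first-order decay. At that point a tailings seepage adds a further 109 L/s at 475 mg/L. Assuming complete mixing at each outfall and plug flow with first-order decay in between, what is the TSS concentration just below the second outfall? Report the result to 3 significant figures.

104 mg/L

Conservation of mass: C = (549.0·25.00 + 44.00·529.0) / 593.0 = 37000/593.0 = 62.40 mg/L; combined flow 593.0 L/s.
6.3%/h lost → k = −ln(1 − 0.063) = 0.06507 h⁻¹.
Applying C = C₀e^(−kt): 62.40 × 0.5827 = 36.36 mg/L.
At the second outfall, C = (593.0·36.36 + 109.0·475.0) / (593.0 + 109.0) = 104.5 mg/L.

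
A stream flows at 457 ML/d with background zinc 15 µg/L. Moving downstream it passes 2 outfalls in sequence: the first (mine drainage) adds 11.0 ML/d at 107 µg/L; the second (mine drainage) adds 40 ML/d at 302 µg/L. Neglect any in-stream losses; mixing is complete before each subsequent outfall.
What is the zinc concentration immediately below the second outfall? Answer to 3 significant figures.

Below outfall 1: Q → 468.0 ML/d, C = (457.0·15.00 + 11.00·107.0)/468.0 = 17.16 µg/L.
Below outfall 2: Q → 508.0 ML/d, C = (468.0·17.16 + 40.00·302.0)/508.0 = 39.59 µg/L.

39.6 µg/L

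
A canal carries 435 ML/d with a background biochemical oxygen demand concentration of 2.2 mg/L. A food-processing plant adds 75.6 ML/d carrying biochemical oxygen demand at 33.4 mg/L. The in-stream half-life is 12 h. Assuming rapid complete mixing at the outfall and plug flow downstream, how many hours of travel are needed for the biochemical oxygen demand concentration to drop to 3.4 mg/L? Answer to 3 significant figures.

Mass balance: C = (435.0·2.200 + 75.60·33.40) / 510.6 = 3482/510.6 = 6.820 mg/L.
Half-life 12 h → k = ln 2 / 12 = 0.05776 h⁻¹ = 1.386 d⁻¹.
6.820·exp(−k·t) = 3.4 → t = ln(6.820/3.4)/k = 43380 s = 12.05 h.

12.0 h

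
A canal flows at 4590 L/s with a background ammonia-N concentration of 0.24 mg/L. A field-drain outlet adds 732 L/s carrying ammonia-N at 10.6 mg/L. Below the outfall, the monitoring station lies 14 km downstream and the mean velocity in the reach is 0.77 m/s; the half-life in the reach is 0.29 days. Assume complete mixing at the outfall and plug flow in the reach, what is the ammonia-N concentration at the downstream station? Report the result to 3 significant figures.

Conservation of mass: C = (4590·0.2400 + 732.0·10.60) / 5322 = 8861/5322 = 1.665 mg/L.
Travel time t = 14·1000 / 0.77 = 18180 s = 5.051 h.
Half-life 0.29 d → k = ln 2 / 0.29 = 2.390 d⁻¹.
Decay over the reach: 1.665·exp(−kt) = 1.665·0.6047 = 1.007 mg/L.

1.01 mg/L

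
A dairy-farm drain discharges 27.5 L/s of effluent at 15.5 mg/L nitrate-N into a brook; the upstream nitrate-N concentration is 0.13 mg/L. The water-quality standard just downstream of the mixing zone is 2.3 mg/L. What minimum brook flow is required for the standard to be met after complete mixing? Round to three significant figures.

167 L/s

Set C_mix = 2.3: (Q·0.1300 + 27.50·15.50) / (Q + 27.50) = 2.3
→ Q = 27.50·(15.50 − 2.3)/(2.3 − 0.1300) = 167.3 L/s.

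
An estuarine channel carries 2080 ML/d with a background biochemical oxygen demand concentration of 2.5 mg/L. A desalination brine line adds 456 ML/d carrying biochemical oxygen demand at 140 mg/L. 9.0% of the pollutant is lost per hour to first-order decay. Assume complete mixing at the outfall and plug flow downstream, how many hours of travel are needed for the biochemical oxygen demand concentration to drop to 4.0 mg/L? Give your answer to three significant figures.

After mixing, C = (2080·2.500 + 456.0·140.0) / 2536 = 69040/2536 = 27.22 mg/L.
9.0%/h lost → k = −ln(1 − 0.09) = 0.09431 h⁻¹.
27.22·exp(−k·t) = 4.0 → t = ln(27.22/4.0)/k = 73210 s = 20.33 h.

20.3 h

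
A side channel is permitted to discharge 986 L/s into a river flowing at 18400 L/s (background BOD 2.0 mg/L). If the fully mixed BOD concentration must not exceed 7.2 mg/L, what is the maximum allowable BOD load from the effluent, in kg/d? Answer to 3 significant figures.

Mass balance at the limit: 18400·2.000 + 986.0·Cₑ = 19390·7.2 → Cₑ = 104.2 mg/L.
986.0 L/s = 0.9860 m³/s. Load = 0.9860 m³/s × 104.2 g/m³ × 86 400 s/d = 8880 kg/d.

8880 kg/d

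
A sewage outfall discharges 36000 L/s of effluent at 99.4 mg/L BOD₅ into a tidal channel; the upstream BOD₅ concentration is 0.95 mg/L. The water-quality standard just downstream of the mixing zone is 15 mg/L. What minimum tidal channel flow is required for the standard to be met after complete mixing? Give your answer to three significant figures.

Set C_mix = 15: (Q·0.9500 + 36000·99.40) / (Q + 36000) = 15
→ Q = 36000·(99.40 − 15)/(15 − 0.9500) = 216300 L/s.

216000 L/s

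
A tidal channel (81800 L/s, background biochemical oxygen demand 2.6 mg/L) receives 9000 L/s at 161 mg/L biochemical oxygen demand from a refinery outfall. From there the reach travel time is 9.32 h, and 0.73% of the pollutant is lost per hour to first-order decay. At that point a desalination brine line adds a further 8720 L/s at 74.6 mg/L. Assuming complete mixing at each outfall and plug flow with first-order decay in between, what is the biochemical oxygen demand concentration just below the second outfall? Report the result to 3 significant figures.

22.1 mg/L

After mixing, C = (81800·2.600 + 9000·161.0) / 90800 = 1662000/90800 = 18.30 mg/L; combined flow 90800 L/s.
0.73%/h lost → k = −ln(1 − 0.0073) = 0.007327 h⁻¹.
After decay, C = 18.30 × e^(−kt) = 18.30 × 0.9340 = 17.09 mg/L.
At the second outfall, C = (90800·17.09 + 8720·74.60) / (90800 + 8720) = 22.13 mg/L.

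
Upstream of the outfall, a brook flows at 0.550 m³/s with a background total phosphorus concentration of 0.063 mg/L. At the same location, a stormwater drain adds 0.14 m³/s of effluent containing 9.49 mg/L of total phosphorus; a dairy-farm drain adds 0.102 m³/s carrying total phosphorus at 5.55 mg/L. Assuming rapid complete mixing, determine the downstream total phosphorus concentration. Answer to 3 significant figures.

2.44 mg/L

Mixed concentration C = ΣQC/ΣQ = (0.5500·0.06300 + 0.1400·9.490 + 0.1020·5.550) / 0.7920 = 1.929/0.7920 = 2.436 mg/L.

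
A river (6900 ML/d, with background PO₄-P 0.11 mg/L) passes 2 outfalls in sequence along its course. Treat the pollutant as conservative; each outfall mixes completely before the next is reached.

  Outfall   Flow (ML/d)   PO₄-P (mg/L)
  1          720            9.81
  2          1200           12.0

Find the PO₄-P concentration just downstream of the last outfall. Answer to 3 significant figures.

2.52 mg/L

After outfall 1: Q = 6900 + 720.0 = 7620 ML/d; C = (6900·0.1100 + 720.0·9.810)/7620 = 1.027 mg/L.
After outfall 2: Q = 7620 + 1200 = 8820 ML/d; C = (7620·1.027 + 1200·12.00)/8820 = 2.520 mg/L.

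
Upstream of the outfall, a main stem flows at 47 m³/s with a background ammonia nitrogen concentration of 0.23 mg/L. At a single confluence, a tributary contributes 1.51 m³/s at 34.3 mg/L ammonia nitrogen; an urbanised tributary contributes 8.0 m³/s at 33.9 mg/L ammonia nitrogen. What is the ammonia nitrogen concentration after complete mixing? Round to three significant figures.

5.91 mg/L

Mixed concentration C = ΣQC/ΣQ = (47.00·0.2300 + 1.510·34.30 + 8.000·33.90) / 56.51 = 333.8/56.51 = 5.907 mg/L.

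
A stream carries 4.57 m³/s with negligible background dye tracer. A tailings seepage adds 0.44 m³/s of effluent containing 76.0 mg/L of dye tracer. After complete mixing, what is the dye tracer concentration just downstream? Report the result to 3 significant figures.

Conservation of mass: C = (4.570·0 + 0.4400·76.00) / 5.010 = 33.44/5.010 = 6.675 mg/L.

6.67 mg/L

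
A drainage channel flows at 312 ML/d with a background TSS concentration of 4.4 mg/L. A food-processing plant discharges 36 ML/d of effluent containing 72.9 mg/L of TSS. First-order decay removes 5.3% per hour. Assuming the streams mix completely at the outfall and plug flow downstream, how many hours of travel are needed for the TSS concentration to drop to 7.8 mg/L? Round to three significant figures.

7.11 h

Mixed concentration C = ΣQC/ΣQ = (312.0·4.400 + 36.00·72.90) / 348.0 = 3997/348.0 = 11.49 mg/L.
5.3%/h lost → k = −ln(1 − 0.053) = 0.05446 h⁻¹.
11.49·exp(−k·t) = 7.8 → t = ln(11.49/7.8)/k = 25590 s = 7.107 h.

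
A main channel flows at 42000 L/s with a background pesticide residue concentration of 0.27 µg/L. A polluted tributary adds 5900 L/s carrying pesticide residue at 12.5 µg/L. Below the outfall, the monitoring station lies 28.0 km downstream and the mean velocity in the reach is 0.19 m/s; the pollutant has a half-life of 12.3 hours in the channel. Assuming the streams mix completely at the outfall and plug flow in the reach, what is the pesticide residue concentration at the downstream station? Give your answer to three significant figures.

0.177 µg/L

After mixing, C = (42000·0.2700 + 5900·12.50) / 47900 = 85090/47900 = 1.776 µg/L.
Travel time t = 28.0·1000 / 0.19 = 147400 s = 40.94 h.
Half-life 12.3 h → k = ln 2 / 12.3 = 0.05635 h⁻¹ = 1.352 d⁻¹.
After decay, C = 1.776 × e^(−kt) = 1.776 × 0.09957 = 0.1769 µg/L.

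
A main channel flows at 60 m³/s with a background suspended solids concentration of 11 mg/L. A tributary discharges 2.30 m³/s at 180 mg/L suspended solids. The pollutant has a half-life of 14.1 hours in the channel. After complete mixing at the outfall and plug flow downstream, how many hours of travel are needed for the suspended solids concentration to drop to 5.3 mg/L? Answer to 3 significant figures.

After mixing, C = (60.00·11.00 + 2.300·180.0) / 62.30 = 1074/62.30 = 17.24 mg/L.
Half-life 14.1 h → k = ln 2 / 14.1 = 0.04916 h⁻¹ = 1.180 d⁻¹.
17.24·exp(−k·t) = 5.3 → t = ln(17.24/5.3)/k = 86370 s = 23.99 h.

24.0 h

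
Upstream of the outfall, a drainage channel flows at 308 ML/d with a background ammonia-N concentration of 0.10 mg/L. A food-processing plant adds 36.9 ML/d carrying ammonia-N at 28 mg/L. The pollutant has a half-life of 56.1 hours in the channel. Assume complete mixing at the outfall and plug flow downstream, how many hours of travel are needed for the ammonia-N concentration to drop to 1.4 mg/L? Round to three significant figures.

Mass balance: C = (308.0·0.1000 + 36.90·28.00) / 344.9 = 1064/344.9 = 3.085 mg/L.
Half-life 56.1 h → k = ln 2 / 56.1 = 0.01236 h⁻¹ = 0.2965 d⁻¹.
3.085·exp(−k·t) = 1.4 → t = ln(3.085/1.4)/k = 230200 s = 63.94 h.

63.9 h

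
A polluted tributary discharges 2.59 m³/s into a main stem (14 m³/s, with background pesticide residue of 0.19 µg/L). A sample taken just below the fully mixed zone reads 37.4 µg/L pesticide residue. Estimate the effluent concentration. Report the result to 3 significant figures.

Mass balance: 14.00·0.1900 + 2.590·Cₑ = 16.59·37.40
→ Cₑ = (16.59·37.40 − 14.00·0.1900) / 2.590 = 238.5 µg/L.

239 µg/L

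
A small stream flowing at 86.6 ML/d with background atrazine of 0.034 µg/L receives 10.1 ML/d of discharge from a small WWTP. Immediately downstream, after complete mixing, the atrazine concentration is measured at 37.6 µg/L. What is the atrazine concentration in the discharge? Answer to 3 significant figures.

Mass balance: 86.60·0.03400 + 10.10·Cₑ = 96.70·37.60
→ Cₑ = (96.70·37.60 − 86.60·0.03400) / 10.10 = 359.7 µg/L.

360 µg/L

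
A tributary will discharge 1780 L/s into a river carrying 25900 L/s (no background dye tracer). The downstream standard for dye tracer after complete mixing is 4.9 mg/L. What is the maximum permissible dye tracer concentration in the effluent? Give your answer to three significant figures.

76.2 mg/L

At the limit, (Qr·Cr + Qe·Cₑ)/(Qr + Qe) = 4.9:
Cₑ = (27680·4.9 − 25900·0) / 1780 = 76.20 mg/L.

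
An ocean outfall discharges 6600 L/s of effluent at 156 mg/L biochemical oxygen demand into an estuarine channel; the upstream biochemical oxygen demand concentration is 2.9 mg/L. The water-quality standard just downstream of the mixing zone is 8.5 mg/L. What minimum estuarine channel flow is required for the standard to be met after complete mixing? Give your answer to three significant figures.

Set C_mix = 8.5: (Q·2.900 + 6600·156.0) / (Q + 6600) = 8.5
→ Q = 6600·(156.0 − 8.5)/(8.5 − 2.900) = 173800 L/s.

174000 L/s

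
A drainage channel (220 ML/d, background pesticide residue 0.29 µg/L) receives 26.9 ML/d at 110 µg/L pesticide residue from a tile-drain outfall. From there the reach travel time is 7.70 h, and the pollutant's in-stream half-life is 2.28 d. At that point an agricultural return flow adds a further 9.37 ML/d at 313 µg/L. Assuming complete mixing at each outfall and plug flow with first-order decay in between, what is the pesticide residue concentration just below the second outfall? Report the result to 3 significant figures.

22.1 µg/L

Flow-weighted average: C = (220.0·0.2900 + 26.90·110.0) / 246.9 = 3023/246.9 = 12.24 µg/L; combined flow 246.9 ML/d.
Half-life 2.28 d → k = ln 2 / 2.28 = 0.3040 d⁻¹.
After decay, C = 12.24 × e^(−kt) = 12.24 × 0.9071 = 11.11 µg/L.
Second outfall: C = (246.9·11.11 + 9.370·313.0)/256.3 = 22.14 µg/L.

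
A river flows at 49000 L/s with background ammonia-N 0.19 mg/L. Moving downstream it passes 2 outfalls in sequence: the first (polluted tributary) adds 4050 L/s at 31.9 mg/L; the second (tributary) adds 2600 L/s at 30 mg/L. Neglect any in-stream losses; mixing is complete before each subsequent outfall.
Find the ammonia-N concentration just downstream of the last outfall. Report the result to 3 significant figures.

3.89 mg/L

Outfall 1: combined Q = 53050 L/s; C = (49000·0.1900 + 4050·31.90)/53050 = 2.611 mg/L.
Outfall 2: combined Q = 55650 L/s; C = (53050·2.611 + 2600·30.00)/55650 = 3.890 mg/L.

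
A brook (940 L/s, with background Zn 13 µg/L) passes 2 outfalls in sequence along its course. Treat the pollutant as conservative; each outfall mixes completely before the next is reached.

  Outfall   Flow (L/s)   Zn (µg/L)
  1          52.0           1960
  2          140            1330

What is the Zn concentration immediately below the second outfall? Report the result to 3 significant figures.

Below outfall 1: Q → 992.0 L/s, C = (940.0·13.00 + 52.00·1960)/992.0 = 115.1 µg/L.
Below outfall 2: Q → 1132 L/s, C = (992.0·115.1 + 140.0·1330)/1132 = 265.3 µg/L.

265 µg/L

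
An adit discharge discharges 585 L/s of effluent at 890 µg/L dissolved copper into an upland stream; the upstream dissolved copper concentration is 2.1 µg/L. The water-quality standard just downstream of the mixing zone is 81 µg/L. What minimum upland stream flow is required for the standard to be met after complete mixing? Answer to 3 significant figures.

6000 L/s

Set C_mix = 81: (Q·2.100 + 585.0·890.0) / (Q + 585.0) = 81
→ Q = 585.0·(890.0 − 81)/(81 − 2.100) = 5998 L/s.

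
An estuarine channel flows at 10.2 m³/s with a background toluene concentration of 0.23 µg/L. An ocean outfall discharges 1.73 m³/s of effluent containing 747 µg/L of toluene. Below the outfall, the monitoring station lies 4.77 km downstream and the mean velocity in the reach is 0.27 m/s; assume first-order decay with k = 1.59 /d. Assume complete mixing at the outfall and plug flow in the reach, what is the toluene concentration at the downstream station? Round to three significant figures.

78.4 µg/L

Flow-weighted average: C = (10.20·0.2300 + 1.730·747.0) / 11.93 = 1295/11.93 = 108.5 µg/L.
Travel time t = 4.77·1000 / 0.27 = 17670 s = 4.907 h.
After decay, C = 108.5 × e^(−kt) = 108.5 × 0.7224 = 78.40 µg/L.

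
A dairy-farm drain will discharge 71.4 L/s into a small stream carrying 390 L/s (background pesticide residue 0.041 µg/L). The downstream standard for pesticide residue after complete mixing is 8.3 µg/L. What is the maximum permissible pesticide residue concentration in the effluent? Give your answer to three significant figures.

At the limit, (Qr·Cr + Qe·Cₑ)/(Qr + Qe) = 8.3:
Cₑ = (461.4·8.3 − 390.0·0.04100) / 71.40 = 53.41 µg/L.

53.4 µg/L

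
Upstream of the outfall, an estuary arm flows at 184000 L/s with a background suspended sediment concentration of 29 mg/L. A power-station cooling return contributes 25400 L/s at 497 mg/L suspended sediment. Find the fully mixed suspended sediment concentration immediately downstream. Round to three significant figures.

85.8 mg/L

After mixing, C = (184000·29.00 + 25400·497.0) / 209400 = 17960000/209400 = 85.77 mg/L.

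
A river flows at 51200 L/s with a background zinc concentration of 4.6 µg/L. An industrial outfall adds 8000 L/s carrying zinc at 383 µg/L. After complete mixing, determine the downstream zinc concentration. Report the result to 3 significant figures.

Mixed concentration C = ΣQC/ΣQ = (51200·4.600 + 8000·383.0) / 59200 = 3300000/59200 = 55.74 µg/L.

55.7 µg/L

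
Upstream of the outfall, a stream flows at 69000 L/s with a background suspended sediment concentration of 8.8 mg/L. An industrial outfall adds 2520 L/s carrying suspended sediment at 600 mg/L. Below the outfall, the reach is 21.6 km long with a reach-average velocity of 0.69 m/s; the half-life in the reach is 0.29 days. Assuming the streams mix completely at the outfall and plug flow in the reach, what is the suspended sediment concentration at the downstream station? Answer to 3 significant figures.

Flow-weighted average: C = (69000·8.800 + 2520·600.0) / 71520 = 2119000/71520 = 29.63 mg/L.
Travel time t = 21.6·1000 / 0.69 = 31300 s = 8.696 h.
Half-life 0.29 d → k = ln 2 / 0.29 = 2.390 d⁻¹.
First-order decay: C = 29.63·exp(−k·t) = 29.63·0.4206 = 12.46 mg/L.

12.5 mg/L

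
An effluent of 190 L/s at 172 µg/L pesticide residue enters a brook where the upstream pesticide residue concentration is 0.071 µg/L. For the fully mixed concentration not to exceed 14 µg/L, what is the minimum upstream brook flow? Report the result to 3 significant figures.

Set C_mix = 14: (Q·0.07100 + 190.0·172.0) / (Q + 190.0) = 14
→ Q = 190.0·(172.0 − 14)/(14 − 0.07100) = 2155 L/s.

2160 L/s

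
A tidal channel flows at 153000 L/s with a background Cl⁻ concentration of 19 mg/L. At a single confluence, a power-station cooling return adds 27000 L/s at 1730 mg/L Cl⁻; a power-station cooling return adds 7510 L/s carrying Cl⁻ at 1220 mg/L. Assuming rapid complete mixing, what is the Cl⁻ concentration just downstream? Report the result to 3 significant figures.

After mixing, C = (153000·19.00 + 27000·1730 + 7510·1220) / 187500 = 58780000/187500 = 313.5 mg/L.

313 mg/L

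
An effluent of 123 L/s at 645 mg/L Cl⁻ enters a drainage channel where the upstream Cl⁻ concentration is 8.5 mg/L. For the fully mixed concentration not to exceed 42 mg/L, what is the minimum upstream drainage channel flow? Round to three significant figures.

Set C_mix = 42: (Q·8.500 + 123.0·645.0) / (Q + 123.0) = 42
→ Q = 123.0·(645.0 − 42)/(42 − 8.500) = 2214 L/s.

2210 L/s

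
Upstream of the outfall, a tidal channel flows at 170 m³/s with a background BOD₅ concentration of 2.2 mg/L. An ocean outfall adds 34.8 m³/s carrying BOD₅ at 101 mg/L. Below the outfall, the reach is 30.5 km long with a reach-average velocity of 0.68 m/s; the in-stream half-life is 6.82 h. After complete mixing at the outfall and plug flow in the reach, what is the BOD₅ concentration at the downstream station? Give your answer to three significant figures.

5.35 mg/L

Conservation of mass: C = (170.0·2.200 + 34.80·101.0) / 204.8 = 3889/204.8 = 18.99 mg/L.
Travel time t = 30.5·1000 / 0.68 = 44850 s = 12.46 h.
Half-life 6.82 h → k = ln 2 / 6.82 = 0.1016 h⁻¹ = 2.439 d⁻¹.
Applying C = C₀e^(−kt): 18.99 × 0.2819 = 5.352 mg/L.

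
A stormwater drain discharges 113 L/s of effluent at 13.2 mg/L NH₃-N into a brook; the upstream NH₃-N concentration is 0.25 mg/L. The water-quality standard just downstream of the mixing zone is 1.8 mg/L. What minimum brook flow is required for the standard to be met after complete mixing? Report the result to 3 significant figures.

Set C_mix = 1.8: (Q·0.2500 + 113.0·13.20) / (Q + 113.0) = 1.8
→ Q = 113.0·(13.20 − 1.8)/(1.8 − 0.2500) = 831.1 L/s.

831 L/s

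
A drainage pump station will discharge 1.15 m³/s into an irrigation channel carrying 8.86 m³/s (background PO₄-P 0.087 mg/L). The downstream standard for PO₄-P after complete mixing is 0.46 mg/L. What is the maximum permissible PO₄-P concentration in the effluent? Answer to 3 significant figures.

At the limit, (Qr·Cr + Qe·Cₑ)/(Qr + Qe) = 0.46:
Cₑ = (10.01·0.46 − 8.860·0.08700) / 1.150 = 3.334 mg/L.

3.33 mg/L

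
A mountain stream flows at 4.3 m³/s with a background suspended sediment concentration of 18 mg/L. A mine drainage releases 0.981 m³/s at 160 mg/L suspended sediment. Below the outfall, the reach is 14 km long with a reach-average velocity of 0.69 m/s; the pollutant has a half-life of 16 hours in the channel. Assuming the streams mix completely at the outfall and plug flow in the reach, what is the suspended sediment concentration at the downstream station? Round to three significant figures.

34.8 mg/L

Flow-weighted average: C = (4.300·18.00 + 0.9810·160.0) / 5.281 = 234.4/5.281 = 44.38 mg/L.
Travel time t = 14·1000 / 0.69 = 20290 s = 5.636 h.
Half-life 16 h → k = ln 2 / 16 = 0.04332 h⁻¹ = 1.040 d⁻¹.
Decay over the reach: 44.38·exp(−kt) = 44.38·0.7834 = 34.76 mg/L.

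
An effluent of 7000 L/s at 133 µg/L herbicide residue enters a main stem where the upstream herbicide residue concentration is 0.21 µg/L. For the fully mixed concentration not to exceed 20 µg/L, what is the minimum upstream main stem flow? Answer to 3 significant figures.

40000 L/s

Set C_mix = 20: (Q·0.2100 + 7000·133.0) / (Q + 7000) = 20
→ Q = 7000·(133.0 − 20)/(20 − 0.2100) = 39970 L/s.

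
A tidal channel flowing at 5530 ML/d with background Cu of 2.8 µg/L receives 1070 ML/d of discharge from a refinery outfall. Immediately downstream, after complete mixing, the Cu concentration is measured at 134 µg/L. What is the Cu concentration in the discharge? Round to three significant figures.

812 µg/L

Mass balance: 5530·2.800 + 1070·Cₑ = 6600·134.0
→ Cₑ = (6600·134.0 − 5530·2.800) / 1070 = 812.1 µg/L.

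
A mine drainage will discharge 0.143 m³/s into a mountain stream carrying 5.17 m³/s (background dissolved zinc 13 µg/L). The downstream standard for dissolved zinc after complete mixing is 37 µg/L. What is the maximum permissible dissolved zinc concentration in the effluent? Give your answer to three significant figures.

905 µg/L

At the limit, (Qr·Cr + Qe·Cₑ)/(Qr + Qe) = 37:
Cₑ = (5.313·37 − 5.170·13.00) / 0.1430 = 904.7 µg/L.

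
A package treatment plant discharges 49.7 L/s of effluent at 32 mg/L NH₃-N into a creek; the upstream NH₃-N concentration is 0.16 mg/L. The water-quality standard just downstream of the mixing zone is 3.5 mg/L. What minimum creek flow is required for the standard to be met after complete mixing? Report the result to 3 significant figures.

424 L/s

Set C_mix = 3.5: (Q·0.1600 + 49.70·32.00) / (Q + 49.70) = 3.5
→ Q = 49.70·(32.00 − 3.5)/(3.5 − 0.1600) = 424.1 L/s.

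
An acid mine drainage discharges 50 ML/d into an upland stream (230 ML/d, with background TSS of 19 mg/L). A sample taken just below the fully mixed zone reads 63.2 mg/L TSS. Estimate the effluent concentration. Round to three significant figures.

267 mg/L

Mass balance: 230.0·19.00 + 50.00·Cₑ = 280.0·63.20
→ Cₑ = (280.0·63.20 − 230.0·19.00) / 50.00 = 266.5 mg/L.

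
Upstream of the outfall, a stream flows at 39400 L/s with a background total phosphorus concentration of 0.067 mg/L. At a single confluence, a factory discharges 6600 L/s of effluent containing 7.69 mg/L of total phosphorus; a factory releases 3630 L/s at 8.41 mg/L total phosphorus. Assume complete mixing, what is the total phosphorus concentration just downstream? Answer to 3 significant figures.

1.69 mg/L

Conservation of mass: C = (39400·0.06700 + 6600·7.690 + 3630·8.410) / 49630 = 83920/49630 = 1.691 mg/L.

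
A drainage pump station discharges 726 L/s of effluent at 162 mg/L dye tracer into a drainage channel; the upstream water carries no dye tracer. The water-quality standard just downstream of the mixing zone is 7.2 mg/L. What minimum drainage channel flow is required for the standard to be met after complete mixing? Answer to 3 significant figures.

Set C_mix = 7.2: (Q·0 + 726.0·162.0) / (Q + 726.0) = 7.2
→ Q = 726.0·(162.0 − 7.2)/(7.2 − 0) = 15610 L/s.

15600 L/s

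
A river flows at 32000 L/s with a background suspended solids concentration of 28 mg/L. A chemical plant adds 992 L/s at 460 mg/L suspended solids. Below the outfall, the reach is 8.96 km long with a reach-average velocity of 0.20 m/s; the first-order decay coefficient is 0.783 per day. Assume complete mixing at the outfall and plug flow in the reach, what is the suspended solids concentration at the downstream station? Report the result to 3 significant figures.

Mixed concentration C = ΣQC/ΣQ = (32000·28.00 + 992.0·460.0) / 32990 = 1352000/32990 = 40.99 mg/L.
Travel time t = 8.96·1000 / 0.20 = 44800 s = 12.44 h.
After decay, C = 40.99 × e^(−kt) = 40.99 × 0.6663 = 27.31 mg/L.

27.3 mg/L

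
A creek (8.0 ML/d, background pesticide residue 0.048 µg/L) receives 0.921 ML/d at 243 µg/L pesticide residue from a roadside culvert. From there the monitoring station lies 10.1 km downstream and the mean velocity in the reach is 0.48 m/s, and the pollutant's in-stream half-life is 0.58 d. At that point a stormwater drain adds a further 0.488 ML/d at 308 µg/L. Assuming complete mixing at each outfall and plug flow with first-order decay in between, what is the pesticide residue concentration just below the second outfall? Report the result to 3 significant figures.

33.8 µg/L

Flow-weighted average: C = (8.000·0.04800 + 0.9210·243.0) / 8.921 = 224.2/8.921 = 25.13 µg/L; combined flow 8.921 ML/d.
Travel time t = 10.1·1000 / 0.48 = 21040 s = 5.845 h.
Half-life 0.58 d → k = ln 2 / 0.58 = 1.195 d⁻¹.
First-order decay: C = 25.13·exp(−k·t) = 25.13·0.7475 = 18.78 µg/L.
At the second outfall, C = (8.921·18.78 + 0.4880·308.0) / (8.921 + 0.4880) = 33.78 µg/L.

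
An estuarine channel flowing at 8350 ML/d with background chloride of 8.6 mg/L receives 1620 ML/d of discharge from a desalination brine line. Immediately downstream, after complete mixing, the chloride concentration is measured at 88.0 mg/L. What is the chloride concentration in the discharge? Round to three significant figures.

Mass balance: 8350·8.600 + 1620·Cₑ = 9970·88.00
→ Cₑ = (9970·88.00 − 8350·8.600) / 1620 = 497.3 mg/L.

497 mg/L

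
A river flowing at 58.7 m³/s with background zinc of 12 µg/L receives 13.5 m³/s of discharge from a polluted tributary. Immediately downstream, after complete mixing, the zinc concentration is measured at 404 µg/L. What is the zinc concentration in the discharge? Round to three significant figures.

2110 µg/L

Mass balance: 58.70·12.00 + 13.50·Cₑ = 72.20·404.0
→ Cₑ = (72.20·404.0 − 58.70·12.00) / 13.50 = 2108 µg/L.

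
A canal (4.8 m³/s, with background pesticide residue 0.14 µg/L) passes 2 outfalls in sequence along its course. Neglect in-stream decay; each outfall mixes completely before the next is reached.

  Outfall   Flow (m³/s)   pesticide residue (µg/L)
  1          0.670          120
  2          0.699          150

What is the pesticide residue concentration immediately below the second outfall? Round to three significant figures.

30.1 µg/L

Below outfall 1: Q → 5.470 m³/s, C = (4.800·0.1400 + 0.6700·120.0)/5.470 = 14.82 µg/L.
Below outfall 2: Q → 6.169 m³/s, C = (5.470·14.82 + 0.6990·150.0)/6.169 = 30.14 µg/L.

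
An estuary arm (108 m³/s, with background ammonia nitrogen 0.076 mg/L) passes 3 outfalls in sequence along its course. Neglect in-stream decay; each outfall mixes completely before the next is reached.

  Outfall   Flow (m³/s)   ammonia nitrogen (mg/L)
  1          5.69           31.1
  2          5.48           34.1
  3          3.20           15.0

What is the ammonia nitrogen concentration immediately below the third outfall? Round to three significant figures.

3.43 mg/L

After outfall 1: Q = 108.0 + 5.690 = 113.7 m³/s; C = (108.0·0.07600 + 5.690·31.10)/113.7 = 1.629 mg/L.
After outfall 2: Q = 113.7 + 5.480 = 119.2 m³/s; C = (113.7·1.629 + 5.480·34.10)/119.2 = 3.122 mg/L.
After outfall 3: Q = 119.2 + 3.200 = 122.4 m³/s; C = (119.2·3.122 + 3.200·15.00)/122.4 = 3.432 mg/L.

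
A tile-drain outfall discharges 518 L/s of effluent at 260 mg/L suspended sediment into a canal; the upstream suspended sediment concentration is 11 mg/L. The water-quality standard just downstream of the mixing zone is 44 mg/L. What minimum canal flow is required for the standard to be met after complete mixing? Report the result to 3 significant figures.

Set C_mix = 44: (Q·11.00 + 518.0·260.0) / (Q + 518.0) = 44
→ Q = 518.0·(260.0 − 44)/(44 − 11.00) = 3391 L/s.

3390 L/s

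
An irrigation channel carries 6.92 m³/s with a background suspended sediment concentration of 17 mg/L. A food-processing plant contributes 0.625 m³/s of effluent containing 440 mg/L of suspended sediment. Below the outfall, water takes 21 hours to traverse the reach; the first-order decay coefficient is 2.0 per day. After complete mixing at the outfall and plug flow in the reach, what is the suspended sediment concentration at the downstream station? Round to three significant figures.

9.04 mg/L

Mixed concentration C = ΣQC/ΣQ = (6.920·17.00 + 0.6250·440.0) / 7.545 = 392.6/7.545 = 52.04 mg/L.
Decay over the reach: 52.04·exp(−kt) = 52.04·0.1738 = 9.043 mg/L.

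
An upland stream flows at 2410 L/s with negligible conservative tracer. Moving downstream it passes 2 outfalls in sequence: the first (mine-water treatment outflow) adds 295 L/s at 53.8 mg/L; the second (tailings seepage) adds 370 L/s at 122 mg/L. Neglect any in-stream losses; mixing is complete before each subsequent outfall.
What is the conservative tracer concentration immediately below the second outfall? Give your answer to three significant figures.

19.8 mg/L

Below outfall 1: Q → 2705 L/s, C = (2410·0 + 295.0·53.80)/2705 = 5.867 mg/L.
Below outfall 2: Q → 3075 L/s, C = (2705·5.867 + 370.0·122.0)/3075 = 19.84 mg/L.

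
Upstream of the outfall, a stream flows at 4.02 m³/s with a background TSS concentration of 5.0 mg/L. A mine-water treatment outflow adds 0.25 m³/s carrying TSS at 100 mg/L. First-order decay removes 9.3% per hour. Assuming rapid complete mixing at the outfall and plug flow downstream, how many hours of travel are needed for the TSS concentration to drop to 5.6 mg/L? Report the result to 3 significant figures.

6.50 h

Conservation of mass: C = (4.020·5.000 + 0.2500·100.0) / 4.270 = 45.10/4.270 = 10.56 mg/L.
9.3%/h lost → k = −ln(1 − 0.093) = 0.09761 h⁻¹.
10.56·exp(−k·t) = 5.6 → t = ln(10.56/5.6)/k = 23400 s = 6.500 h.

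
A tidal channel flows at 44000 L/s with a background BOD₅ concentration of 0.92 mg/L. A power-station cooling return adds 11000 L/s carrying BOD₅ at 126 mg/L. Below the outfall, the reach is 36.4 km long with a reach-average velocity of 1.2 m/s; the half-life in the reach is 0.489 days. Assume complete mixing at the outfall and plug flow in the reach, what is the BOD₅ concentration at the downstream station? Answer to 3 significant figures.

15.8 mg/L

After mixing, C = (44000·0.9200 + 11000·126.0) / 55000 = 1426000/55000 = 25.94 mg/L.
Travel time t = 36.4·1000 / 1.2 = 30330 s = 8.426 h.
Half-life 0.489 d → k = ln 2 / 0.489 = 1.417 d⁻¹.
Decay over the reach: 25.94·exp(−kt) = 25.94·0.6080 = 15.77 mg/L.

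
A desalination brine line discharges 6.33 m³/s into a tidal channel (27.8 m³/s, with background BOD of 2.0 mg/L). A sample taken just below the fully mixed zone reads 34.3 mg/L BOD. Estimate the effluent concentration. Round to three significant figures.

176 mg/L

Mass balance: 27.80·2.000 + 6.330·Cₑ = 34.13·34.30
→ Cₑ = (34.13·34.30 − 27.80·2.000) / 6.330 = 176.2 mg/L.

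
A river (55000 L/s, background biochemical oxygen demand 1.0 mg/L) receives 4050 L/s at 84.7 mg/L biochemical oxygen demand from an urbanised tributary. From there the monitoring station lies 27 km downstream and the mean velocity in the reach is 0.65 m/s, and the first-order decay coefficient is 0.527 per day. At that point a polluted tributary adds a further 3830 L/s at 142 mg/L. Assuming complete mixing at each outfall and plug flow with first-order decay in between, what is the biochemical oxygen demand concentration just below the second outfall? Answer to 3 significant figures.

Conservation of mass: C = (55000·1.000 + 4050·84.70) / 59050 = 398000/59050 = 6.741 mg/L; combined flow 59050 L/s.
Travel time t = 27·1000 / 0.65 = 41540 s = 11.54 h.
First-order decay: C = 6.741·exp(−k·t) = 6.741·0.7762 = 5.232 mg/L.
At the second outfall, C = (59050·5.232 + 3830·142.0) / (59050 + 3830) = 13.56 mg/L.

13.6 mg/L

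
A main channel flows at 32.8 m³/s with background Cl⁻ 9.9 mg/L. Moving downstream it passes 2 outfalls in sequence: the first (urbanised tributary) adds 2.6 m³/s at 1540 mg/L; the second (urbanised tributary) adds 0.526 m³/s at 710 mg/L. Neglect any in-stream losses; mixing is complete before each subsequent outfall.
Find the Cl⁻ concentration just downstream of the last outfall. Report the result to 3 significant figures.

131 mg/L

Below outfall 1: Q → 35.40 m³/s, C = (32.80·9.900 + 2.600·1540)/35.40 = 122.3 mg/L.
Below outfall 2: Q → 35.93 m³/s, C = (35.40·122.3 + 0.5260·710.0)/35.93 = 130.9 mg/L.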